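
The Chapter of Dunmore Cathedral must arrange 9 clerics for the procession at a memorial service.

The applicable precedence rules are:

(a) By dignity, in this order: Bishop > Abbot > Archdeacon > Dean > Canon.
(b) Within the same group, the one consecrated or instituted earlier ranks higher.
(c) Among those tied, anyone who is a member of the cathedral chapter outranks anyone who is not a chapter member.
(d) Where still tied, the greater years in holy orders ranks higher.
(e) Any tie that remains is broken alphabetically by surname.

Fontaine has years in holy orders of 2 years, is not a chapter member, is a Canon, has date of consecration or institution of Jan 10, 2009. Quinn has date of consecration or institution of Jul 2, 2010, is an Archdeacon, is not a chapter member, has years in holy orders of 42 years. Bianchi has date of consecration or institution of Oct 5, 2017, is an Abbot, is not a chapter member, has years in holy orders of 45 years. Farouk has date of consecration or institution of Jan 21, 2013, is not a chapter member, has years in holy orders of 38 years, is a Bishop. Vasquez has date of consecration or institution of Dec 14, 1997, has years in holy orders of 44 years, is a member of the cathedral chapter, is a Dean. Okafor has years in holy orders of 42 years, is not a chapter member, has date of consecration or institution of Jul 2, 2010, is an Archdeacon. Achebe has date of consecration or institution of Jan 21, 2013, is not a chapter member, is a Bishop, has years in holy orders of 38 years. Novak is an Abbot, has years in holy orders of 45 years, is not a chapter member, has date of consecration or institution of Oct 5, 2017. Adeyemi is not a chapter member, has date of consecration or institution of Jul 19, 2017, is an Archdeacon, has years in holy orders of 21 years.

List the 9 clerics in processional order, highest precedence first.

Achebe, Farouk, Bianchi, Novak, Okafor, Quinn, Adeyemi, Vasquez, Fontaine

By dignity: Achebe and Farouk (Bishop); then Bianchi and Novak (Abbot); then Okafor, Quinn and Adeyemi (Archdeacon); then Vasquez (Dean); then Fontaine (Canon).
Achebe and Farouk both have date of consecration or institution Jan 21, 2013, so the next rule applies.
Achebe and Farouk are each not a chapter member, so the next rule applies.
Achebe and Farouk both have years in holy orders 38 years, so the next rule applies.
Among Achebe and Farouk, alphabetically by surname: Achebe before Farouk.
Bianchi and Novak both have date of consecration or institution Oct 5, 2017, so the next rule applies.
Bianchi and Novak are each not a chapter member, so the next rule applies.
Bianchi and Novak both have years in holy orders 45 years, so the next rule applies.
Among Bianchi and Novak, alphabetically by surname: Bianchi before Novak.
Among Okafor, Quinn and Adeyemi, by date of consecration or institution (earlier first): Okafor and Quinn (Jul 2, 2010) before Adeyemi (Jul 19, 2017).
Okafor and Quinn are each not a chapter member, so the next rule applies.
Okafor and Quinn both have years in holy orders 42 years, so the next rule applies.
Among Okafor and Quinn, alphabetically by surname: Okafor before Quinn.
Full order: Achebe, Farouk, Bianchi, Novak, Okafor, Quinn, Adeyemi, Vasquez, Fontaine.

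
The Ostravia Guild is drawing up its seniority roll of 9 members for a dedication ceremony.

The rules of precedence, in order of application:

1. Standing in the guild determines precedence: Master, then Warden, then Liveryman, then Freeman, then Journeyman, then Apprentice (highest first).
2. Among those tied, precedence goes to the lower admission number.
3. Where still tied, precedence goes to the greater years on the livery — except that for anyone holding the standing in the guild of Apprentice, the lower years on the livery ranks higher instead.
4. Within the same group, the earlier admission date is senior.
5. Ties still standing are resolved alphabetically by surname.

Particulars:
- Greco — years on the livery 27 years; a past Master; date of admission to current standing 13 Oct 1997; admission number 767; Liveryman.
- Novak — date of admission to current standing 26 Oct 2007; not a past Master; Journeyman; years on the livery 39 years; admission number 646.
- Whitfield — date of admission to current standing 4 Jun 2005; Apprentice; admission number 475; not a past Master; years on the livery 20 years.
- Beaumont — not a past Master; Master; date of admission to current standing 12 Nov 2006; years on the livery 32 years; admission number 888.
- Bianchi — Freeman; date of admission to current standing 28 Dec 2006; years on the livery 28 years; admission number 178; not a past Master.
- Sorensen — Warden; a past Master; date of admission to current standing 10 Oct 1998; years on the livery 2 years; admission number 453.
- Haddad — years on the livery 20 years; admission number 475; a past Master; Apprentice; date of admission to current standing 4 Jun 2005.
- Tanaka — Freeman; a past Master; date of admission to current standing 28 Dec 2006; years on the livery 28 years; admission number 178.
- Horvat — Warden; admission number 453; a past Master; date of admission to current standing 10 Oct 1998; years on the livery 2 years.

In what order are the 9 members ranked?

Beaumont, Horvat, Sorensen, Greco, Bianchi, Tanaka, Novak, Haddad, Whitfield

By standing in the guild: Beaumont (Master); then Horvat and Sorensen (Warden); then Greco (Liveryman); then Bianchi and Tanaka (Freeman); then Novak (Journeyman); then Haddad and Whitfield (Apprentice).
Horvat and Sorensen both have admission number 453, so the next rule applies.
Horvat and Sorensen both have years on the livery 2 years, so the next rule applies.
Horvat and Sorensen both have date of admission to current standing 10 Oct 1998, so the next rule applies.
Among Horvat and Sorensen, alphabetically by surname: Horvat before Sorensen.
Bianchi and Tanaka both have admission number 178, so the next rule applies.
Bianchi and Tanaka both have years on the livery 28 years, so the next rule applies.
Bianchi and Tanaka both have date of admission to current standing 28 Dec 2006, so the next rule applies.
Among Bianchi and Tanaka, alphabetically by surname: Bianchi before Tanaka.
Haddad and Whitfield both have admission number 475, so the next rule applies.
Haddad and Whitfield both have years on the livery 20 years, so the next rule applies.
Haddad and Whitfield both have date of admission to current standing 4 Jun 2005, so the next rule applies.
Among Haddad and Whitfield, alphabetically by surname: Haddad before Whitfield.
Full order: Beaumont, Horvat, Sorensen, Greco, Bianchi, Tanaka, Novak, Haddad, Whitfield.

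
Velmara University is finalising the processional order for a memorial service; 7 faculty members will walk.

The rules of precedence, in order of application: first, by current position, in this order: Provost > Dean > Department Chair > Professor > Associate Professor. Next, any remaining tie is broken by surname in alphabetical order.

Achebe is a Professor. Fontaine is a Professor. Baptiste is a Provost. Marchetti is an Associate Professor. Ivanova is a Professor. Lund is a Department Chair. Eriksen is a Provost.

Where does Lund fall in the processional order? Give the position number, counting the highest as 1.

By current position: Baptiste and Eriksen (Provost); then Lund (Department Chair); then Achebe, Fontaine and Ivanova (Professor); then Marchetti (Associate Professor).
Among Baptiste and Eriksen, alphabetically by surname: Baptiste before Eriksen.
Among Achebe, Fontaine and Ivanova, alphabetically by surname: Achebe before Fontaine before Ivanova.
Order: Baptiste, Eriksen, Lund, Achebe, Fontaine, Ivanova, Marchetti. So position 3.

3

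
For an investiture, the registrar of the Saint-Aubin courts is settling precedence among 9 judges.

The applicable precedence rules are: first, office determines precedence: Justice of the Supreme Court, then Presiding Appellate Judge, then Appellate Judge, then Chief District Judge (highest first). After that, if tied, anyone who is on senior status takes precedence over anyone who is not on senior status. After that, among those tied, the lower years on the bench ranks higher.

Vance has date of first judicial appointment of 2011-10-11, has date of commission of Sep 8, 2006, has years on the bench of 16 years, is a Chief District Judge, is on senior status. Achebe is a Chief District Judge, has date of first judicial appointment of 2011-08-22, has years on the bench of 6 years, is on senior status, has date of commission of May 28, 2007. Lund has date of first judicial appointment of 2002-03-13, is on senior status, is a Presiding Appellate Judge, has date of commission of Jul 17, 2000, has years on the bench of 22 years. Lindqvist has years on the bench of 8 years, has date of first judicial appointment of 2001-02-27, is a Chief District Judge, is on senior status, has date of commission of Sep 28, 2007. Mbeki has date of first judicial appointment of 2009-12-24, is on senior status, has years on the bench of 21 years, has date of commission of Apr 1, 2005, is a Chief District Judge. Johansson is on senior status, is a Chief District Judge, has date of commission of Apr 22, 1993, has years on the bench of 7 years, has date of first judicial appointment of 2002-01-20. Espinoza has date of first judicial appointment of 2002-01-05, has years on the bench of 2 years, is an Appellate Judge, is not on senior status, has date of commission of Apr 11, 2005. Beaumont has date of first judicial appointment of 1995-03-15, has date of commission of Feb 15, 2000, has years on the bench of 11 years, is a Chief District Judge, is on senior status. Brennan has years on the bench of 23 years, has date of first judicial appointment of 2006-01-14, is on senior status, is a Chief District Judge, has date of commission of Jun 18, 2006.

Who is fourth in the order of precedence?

Johansson

By office: Lund (Presiding Appellate Judge); then Espinoza (Appellate Judge); then Achebe, Johansson, Lindqvist, Beaumont, Vance, Mbeki and Brennan (Chief District Judge).
Achebe, Johansson, Lindqvist, Beaumont, Vance, Mbeki and Brennan are each on senior status, so the next rule applies.
Among Achebe, Johansson, Lindqvist, Beaumont, Vance, Mbeki and Brennan, by years on the bench (lower first): Achebe (6 years) before Johansson (7 years) before Lindqvist (8 years) before Beaumont (11 years) before Vance (16 years) before Mbeki (21 years) before Brennan (23 years).
Order: Lund, Espinoza, Achebe, Johansson, Lindqvist, Beaumont, Vance, Mbeki, Brennan.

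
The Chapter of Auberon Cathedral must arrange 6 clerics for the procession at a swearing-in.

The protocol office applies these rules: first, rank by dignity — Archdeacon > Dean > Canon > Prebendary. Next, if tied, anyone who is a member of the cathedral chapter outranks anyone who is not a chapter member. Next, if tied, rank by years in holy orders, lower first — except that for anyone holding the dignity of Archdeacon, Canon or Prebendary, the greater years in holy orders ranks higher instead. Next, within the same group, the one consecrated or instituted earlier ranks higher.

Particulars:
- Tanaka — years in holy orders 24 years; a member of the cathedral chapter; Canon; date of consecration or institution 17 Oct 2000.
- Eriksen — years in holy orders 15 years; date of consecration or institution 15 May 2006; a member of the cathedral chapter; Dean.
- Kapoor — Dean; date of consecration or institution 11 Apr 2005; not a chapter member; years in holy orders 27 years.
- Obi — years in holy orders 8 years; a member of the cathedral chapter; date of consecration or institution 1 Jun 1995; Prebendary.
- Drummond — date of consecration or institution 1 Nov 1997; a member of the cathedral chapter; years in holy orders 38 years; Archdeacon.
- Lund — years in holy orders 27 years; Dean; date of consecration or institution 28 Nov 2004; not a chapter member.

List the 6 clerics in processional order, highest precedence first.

By dignity: Drummond (Archdeacon); then Eriksen, Lund and Kapoor (Dean); then Tanaka (Canon); then Obi (Prebendary).
Among Eriksen, Lund and Kapoor, a member of the cathedral chapter before not a chapter member: Eriksen (a member of the cathedral chapter) before Lund and Kapoor (not a chapter member).
Lund and Kapoor both have years in holy orders 27 years, so the next rule applies.
Among Lund and Kapoor, by date of consecration or institution (earlier first): Lund (28 Nov 2004) before Kapoor (11 Apr 2005).
Full order: Drummond, Eriksen, Lund, Kapoor, Tanaka, Obi.

Drummond, Eriksen, Lund, Kapoor, Tanaka, Obi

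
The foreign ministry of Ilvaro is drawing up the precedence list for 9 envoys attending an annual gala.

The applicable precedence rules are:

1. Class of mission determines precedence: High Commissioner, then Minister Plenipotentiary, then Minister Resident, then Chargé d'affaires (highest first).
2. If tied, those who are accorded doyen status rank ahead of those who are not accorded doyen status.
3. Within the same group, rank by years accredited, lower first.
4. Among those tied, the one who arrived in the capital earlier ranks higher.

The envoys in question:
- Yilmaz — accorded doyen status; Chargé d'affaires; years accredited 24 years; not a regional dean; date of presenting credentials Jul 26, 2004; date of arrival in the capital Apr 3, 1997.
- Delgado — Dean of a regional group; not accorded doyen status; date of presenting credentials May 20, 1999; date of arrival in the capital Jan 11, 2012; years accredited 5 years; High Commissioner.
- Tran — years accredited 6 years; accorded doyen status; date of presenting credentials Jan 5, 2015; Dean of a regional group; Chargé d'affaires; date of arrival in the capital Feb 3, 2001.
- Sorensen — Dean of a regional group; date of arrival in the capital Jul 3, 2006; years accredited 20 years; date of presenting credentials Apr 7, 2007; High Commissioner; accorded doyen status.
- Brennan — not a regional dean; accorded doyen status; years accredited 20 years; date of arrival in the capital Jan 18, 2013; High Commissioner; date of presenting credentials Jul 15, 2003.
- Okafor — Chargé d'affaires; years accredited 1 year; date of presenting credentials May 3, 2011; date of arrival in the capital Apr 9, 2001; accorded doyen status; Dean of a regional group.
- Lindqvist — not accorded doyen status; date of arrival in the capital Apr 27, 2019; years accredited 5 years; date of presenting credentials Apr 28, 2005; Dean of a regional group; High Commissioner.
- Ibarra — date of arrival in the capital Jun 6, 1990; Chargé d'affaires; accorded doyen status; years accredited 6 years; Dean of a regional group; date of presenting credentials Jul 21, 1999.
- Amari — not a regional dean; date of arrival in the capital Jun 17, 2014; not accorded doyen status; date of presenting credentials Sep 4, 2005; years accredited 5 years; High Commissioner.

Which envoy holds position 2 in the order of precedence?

Brennan

By class of mission: Sorensen, Brennan, Delgado, Amari and Lindqvist (High Commissioner); then Okafor, Ibarra, Tran and Yilmaz (Chargé d'affaires).
Among Sorensen, Brennan, Delgado, Amari and Lindqvist, accorded doyen status before not accorded doyen status: Sorensen and Brennan (accorded doyen status) before Delgado, Amari and Lindqvist (not accorded doyen status).
Sorensen and Brennan both have years accredited 20 years, so the next rule applies.
Among Sorensen and Brennan, by date of arrival in the capital (earlier first): Sorensen (Jul 3, 2006) before Brennan (Jan 18, 2013).
Delgado, Amari and Lindqvist all have years accredited 5 years, so the next rule applies.
Among Delgado, Amari and Lindqvist, by date of arrival in the capital (earlier first): Delgado (Jan 11, 2012) before Amari (Jun 17, 2014) before Lindqvist (Apr 27, 2019).
Okafor, Ibarra, Tran and Yilmaz are each accorded doyen status, so the next rule applies.
Among Okafor, Ibarra, Tran and Yilmaz, by years accredited (lower first): Okafor (1 year) before Ibarra and Tran (6 years) before Yilmaz (24 years).
Among Ibarra and Tran, by date of arrival in the capital (earlier first): Ibarra (Jun 6, 1990) before Tran (Feb 3, 2001).
Order: Sorensen, Brennan, Delgado, Amari, Lindqvist, Okafor, Ibarra, Tran, Yilmaz.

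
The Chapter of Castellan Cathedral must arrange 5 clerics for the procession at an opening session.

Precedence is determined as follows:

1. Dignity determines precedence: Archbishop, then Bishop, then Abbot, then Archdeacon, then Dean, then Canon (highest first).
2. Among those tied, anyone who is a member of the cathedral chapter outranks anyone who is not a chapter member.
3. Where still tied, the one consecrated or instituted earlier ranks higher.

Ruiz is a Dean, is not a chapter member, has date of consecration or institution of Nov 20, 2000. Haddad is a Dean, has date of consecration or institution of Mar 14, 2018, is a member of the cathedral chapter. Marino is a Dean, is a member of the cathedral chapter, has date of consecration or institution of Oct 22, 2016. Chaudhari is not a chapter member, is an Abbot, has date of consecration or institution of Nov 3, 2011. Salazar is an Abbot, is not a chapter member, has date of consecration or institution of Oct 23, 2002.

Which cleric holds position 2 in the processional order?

Chaudhari

By dignity: Salazar and Chaudhari (Abbot); then Marino, Haddad and Ruiz (Dean).
Salazar and Chaudhari are each not a chapter member, so the next rule applies.
Among Salazar and Chaudhari, by date of consecration or institution (earlier first): Salazar (Oct 23, 2002) before Chaudhari (Nov 3, 2011).
Among Marino, Haddad and Ruiz, a member of the cathedral chapter before not a chapter member: Marino and Haddad (a member of the cathedral chapter) before Ruiz (not a chapter member).
Among Marino and Haddad, by date of consecration or institution (earlier first): Marino (Oct 22, 2016) before Haddad (Mar 14, 2018).
Order: Salazar, Chaudhari, Marino, Haddad, Ruiz.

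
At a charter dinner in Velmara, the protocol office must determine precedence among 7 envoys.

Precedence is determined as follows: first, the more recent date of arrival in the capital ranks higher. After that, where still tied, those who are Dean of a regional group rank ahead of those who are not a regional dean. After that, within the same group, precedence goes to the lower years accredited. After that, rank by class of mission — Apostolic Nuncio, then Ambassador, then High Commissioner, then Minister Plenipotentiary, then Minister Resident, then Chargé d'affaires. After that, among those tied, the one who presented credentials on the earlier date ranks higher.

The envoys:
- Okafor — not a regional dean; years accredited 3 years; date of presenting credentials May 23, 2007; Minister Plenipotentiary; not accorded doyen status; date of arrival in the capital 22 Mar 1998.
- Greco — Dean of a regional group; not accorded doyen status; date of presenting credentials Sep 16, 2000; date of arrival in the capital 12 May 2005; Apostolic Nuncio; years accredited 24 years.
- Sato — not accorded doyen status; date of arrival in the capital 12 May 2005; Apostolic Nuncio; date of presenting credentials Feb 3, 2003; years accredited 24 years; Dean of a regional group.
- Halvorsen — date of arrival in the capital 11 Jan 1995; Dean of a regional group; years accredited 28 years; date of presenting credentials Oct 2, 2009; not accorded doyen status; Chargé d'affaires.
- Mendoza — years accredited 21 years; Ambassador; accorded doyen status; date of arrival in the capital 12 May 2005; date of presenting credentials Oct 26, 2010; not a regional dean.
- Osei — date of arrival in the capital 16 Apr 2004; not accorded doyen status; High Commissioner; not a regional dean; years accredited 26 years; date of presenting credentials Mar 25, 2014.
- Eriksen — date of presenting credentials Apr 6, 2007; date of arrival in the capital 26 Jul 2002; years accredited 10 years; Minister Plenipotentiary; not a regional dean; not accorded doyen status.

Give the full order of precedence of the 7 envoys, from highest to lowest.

Greco, Sato, Mendoza, Osei, Eriksen, Okafor, Halvorsen

By date of arrival in the capital (later first): Greco, Sato and Mendoza (each 12 May 2005); then Osei (16 Apr 2004); then Eriksen (26 Jul 2002); then Okafor (22 Mar 1998); then Halvorsen (11 Jan 1995).
Among Greco, Sato and Mendoza, Dean of a regional group before not a regional dean: Greco and Sato (Dean of a regional group) before Mendoza (not a regional dean).
Greco and Sato both have years accredited 24 years, so the next rule applies.
Greco and Sato are each Apostolic Nuncio, so the next rule applies.
Among Greco and Sato, by date of presenting credentials (earlier first): Greco (Sep 16, 2000) before Sato (Feb 3, 2003).
Full order: Greco, Sato, Mendoza, Osei, Eriksen, Okafor, Halvorsen.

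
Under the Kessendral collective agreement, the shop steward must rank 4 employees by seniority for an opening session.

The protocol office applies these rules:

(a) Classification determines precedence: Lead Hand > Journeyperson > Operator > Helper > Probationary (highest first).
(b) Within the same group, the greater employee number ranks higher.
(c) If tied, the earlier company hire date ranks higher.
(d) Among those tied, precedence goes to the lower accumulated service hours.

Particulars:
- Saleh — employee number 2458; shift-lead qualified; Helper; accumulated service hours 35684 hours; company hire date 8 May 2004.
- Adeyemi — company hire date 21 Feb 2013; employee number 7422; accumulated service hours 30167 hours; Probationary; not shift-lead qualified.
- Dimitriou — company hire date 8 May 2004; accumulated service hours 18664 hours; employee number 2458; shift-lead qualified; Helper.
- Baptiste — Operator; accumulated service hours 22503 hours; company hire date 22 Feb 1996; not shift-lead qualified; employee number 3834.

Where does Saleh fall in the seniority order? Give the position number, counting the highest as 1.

By classification: Baptiste (Operator); then Dimitriou and Saleh (Helper); then Adeyemi (Probationary).
Dimitriou and Saleh both have employee number 2458, so the next rule applies.
Dimitriou and Saleh both have company hire date 8 May 2004, so the next rule applies.
Among Dimitriou and Saleh, by accumulated service hours (lower first): Dimitriou (18664 hours) before Saleh (35684 hours).
Order: Baptiste, Dimitriou, Saleh, Adeyemi. So position 3.

3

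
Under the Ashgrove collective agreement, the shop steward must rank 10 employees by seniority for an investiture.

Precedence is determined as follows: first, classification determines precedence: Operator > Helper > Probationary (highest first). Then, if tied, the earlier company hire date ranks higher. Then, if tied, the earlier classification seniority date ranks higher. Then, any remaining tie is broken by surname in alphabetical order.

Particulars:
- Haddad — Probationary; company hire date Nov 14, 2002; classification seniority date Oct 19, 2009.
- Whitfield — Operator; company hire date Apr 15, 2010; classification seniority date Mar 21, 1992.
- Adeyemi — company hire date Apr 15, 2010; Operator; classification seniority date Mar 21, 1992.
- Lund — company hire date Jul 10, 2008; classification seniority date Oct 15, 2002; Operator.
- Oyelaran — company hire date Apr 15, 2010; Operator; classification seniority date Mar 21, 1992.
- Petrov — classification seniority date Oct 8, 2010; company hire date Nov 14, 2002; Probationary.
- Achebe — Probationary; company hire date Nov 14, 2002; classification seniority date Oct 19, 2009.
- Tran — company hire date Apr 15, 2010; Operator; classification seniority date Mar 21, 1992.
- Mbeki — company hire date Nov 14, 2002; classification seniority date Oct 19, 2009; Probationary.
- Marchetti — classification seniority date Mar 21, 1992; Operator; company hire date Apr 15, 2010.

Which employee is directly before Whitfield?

Tran

By classification: Lund, Adeyemi, Marchetti, Oyelaran, Tran and Whitfield (Operator); then Achebe, Haddad, Mbeki and Petrov (Probationary).
Among Lund, Adeyemi, Marchetti, Oyelaran, Tran and Whitfield, by company hire date (earlier first): Lund (Jul 10, 2008) before Adeyemi, Marchetti, Oyelaran, Tran and Whitfield (Apr 15, 2010).
Adeyemi, Marchetti, Oyelaran, Tran and Whitfield all have classification seniority date Mar 21, 1992, so the next rule applies.
Among Adeyemi, Marchetti, Oyelaran, Tran and Whitfield, alphabetically by surname: Adeyemi before Marchetti before Oyelaran before Tran before Whitfield.
Achebe, Haddad, Mbeki and Petrov all have company hire date Nov 14, 2002, so the next rule applies.
Among Achebe, Haddad, Mbeki and Petrov, by classification seniority date (earlier first): Achebe, Haddad and Mbeki (Oct 19, 2009) before Petrov (Oct 8, 2010).
Among Achebe, Haddad and Mbeki, alphabetically by surname: Achebe before Haddad before Mbeki.
Order: Lund, Adeyemi, Marchetti, Oyelaran, Tran, Whitfield, Achebe, Haddad, Mbeki, Petrov.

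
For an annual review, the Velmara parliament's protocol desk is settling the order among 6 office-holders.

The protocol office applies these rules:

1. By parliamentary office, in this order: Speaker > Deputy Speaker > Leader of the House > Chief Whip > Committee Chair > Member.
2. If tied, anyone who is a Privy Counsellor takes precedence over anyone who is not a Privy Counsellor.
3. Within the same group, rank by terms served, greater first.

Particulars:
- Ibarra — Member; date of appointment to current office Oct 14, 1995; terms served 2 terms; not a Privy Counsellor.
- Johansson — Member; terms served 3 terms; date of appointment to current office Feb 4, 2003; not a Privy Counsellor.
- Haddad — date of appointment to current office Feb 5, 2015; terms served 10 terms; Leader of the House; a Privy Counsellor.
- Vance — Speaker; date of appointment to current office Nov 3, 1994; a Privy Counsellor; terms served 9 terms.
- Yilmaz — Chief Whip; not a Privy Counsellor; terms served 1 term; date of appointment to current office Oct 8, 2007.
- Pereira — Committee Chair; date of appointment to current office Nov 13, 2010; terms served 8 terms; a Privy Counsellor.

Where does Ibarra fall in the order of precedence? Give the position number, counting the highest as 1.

By parliamentary office: Vance (Speaker); then Haddad (Leader of the House); then Yilmaz (Chief Whip); then Pereira (Committee Chair); then Johansson and Ibarra (Member).
Johansson and Ibarra are each not a Privy Counsellor, so the next rule applies.
Among Johansson and Ibarra, by terms served (higher first): Johansson (3 terms) before Ibarra (2 terms).
Order: Vance, Haddad, Yilmaz, Pereira, Johansson, Ibarra. So position 6.

6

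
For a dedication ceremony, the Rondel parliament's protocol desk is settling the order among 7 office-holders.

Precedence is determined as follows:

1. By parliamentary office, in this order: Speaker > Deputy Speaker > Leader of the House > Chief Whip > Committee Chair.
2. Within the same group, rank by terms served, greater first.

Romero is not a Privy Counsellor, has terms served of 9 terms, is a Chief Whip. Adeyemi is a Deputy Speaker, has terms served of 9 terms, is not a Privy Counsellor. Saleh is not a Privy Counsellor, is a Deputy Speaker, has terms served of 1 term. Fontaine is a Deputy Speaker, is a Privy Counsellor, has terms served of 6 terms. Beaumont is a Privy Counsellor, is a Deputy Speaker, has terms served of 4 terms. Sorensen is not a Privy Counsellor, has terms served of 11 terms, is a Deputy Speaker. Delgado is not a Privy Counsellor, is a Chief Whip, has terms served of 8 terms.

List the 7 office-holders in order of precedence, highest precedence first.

Sorensen, Adeyemi, Fontaine, Beaumont, Saleh, Romero, Delgado

By parliamentary office: Sorensen, Adeyemi, Fontaine, Beaumont and Saleh (Deputy Speaker); then Romero and Delgado (Chief Whip).
Among Sorensen, Adeyemi, Fontaine, Beaumont and Saleh, by terms served (higher first): Sorensen (11 terms) before Adeyemi (9 terms) before Fontaine (6 terms) before Beaumont (4 terms) before Saleh (1 term).
Among Romero and Delgado, by terms served (higher first): Romero (9 terms) before Delgado (8 terms).
Full order: Sorensen, Adeyemi, Fontaine, Beaumont, Saleh, Romero, Delgado.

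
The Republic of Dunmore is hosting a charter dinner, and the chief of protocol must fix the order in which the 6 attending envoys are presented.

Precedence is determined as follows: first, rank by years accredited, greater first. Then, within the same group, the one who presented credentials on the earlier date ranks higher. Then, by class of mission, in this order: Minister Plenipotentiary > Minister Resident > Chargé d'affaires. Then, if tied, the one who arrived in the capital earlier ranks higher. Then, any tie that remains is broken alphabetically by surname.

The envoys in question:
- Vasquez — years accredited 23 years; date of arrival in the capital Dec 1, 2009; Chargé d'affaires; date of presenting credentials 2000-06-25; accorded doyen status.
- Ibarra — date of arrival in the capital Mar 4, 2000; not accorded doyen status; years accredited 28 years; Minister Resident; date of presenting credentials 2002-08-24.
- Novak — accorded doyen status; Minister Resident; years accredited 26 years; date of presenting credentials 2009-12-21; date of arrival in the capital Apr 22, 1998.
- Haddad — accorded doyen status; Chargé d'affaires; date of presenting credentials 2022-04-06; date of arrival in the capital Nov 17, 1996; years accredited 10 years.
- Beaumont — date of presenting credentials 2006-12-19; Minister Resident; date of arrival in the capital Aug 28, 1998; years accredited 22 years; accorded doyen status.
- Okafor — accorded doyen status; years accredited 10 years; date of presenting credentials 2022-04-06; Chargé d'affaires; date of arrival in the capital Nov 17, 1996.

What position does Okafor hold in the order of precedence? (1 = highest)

6

By years accredited (higher first): Ibarra (28 years); then Novak (26 years); then Vasquez (23 years); then Beaumont (22 years); then Haddad and Okafor (both 10 years).
Haddad and Okafor both have date of presenting credentials 2022-04-06, so the next rule applies.
Haddad and Okafor are each Chargé d'affaires, so the next rule applies.
Haddad and Okafor both have date of arrival in the capital Nov 17, 1996, so the next rule applies.
Among Haddad and Okafor, alphabetically by surname: Haddad before Okafor.
Order: Ibarra, Novak, Vasquez, Beaumont, Haddad, Okafor. So position 6.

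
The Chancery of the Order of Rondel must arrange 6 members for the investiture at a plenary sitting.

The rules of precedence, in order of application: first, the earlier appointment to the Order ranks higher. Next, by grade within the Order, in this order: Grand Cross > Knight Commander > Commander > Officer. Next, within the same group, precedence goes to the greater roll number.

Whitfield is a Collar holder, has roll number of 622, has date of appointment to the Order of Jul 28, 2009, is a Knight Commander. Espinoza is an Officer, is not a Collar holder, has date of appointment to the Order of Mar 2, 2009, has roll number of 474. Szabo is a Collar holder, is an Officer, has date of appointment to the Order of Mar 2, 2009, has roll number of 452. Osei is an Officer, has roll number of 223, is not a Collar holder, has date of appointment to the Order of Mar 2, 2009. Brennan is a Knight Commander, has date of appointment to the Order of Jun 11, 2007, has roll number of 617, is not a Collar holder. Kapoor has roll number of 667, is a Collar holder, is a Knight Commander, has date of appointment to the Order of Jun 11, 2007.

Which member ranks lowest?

By date of appointment to the Order (earlier first): Kapoor and Brennan (both Jun 11, 2007); then Espinoza, Szabo and Osei (each Mar 2, 2009); then Whitfield (Jul 28, 2009).
Kapoor and Brennan are each Knight Commander, so the next rule applies.
Among Kapoor and Brennan, by roll number (higher first): Kapoor (667) before Brennan (617).
Espinoza, Szabo and Osei are each Officer, so the next rule applies.
Among Espinoza, Szabo and Osei, by roll number (higher first): Espinoza (474) before Szabo (452) before Osei (223).
Order: Kapoor, Brennan, Espinoza, Szabo, Osei, Whitfield.

Whitfield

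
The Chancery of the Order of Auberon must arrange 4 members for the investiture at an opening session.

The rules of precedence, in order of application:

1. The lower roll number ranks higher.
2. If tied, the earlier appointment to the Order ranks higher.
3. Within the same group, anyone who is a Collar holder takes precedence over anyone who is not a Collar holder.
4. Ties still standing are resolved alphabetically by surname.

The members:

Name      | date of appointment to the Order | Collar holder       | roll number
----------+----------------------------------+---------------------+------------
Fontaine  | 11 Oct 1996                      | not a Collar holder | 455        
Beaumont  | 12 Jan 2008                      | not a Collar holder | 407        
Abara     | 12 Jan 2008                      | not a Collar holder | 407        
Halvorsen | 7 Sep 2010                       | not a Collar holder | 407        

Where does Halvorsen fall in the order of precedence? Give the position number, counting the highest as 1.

By roll number (lower first): Abara, Beaumont and Halvorsen (each 407); then Fontaine (455).
Among Abara, Beaumont and Halvorsen, by date of appointment to the Order (earlier first): Abara and Beaumont (12 Jan 2008) before Halvorsen (7 Sep 2010).
Abara and Beaumont are each not a Collar holder, so the next rule applies.
Among Abara and Beaumont, alphabetically by surname: Abara before Beaumont.
Order: Abara, Beaumont, Halvorsen, Fontaine. So position 3.

3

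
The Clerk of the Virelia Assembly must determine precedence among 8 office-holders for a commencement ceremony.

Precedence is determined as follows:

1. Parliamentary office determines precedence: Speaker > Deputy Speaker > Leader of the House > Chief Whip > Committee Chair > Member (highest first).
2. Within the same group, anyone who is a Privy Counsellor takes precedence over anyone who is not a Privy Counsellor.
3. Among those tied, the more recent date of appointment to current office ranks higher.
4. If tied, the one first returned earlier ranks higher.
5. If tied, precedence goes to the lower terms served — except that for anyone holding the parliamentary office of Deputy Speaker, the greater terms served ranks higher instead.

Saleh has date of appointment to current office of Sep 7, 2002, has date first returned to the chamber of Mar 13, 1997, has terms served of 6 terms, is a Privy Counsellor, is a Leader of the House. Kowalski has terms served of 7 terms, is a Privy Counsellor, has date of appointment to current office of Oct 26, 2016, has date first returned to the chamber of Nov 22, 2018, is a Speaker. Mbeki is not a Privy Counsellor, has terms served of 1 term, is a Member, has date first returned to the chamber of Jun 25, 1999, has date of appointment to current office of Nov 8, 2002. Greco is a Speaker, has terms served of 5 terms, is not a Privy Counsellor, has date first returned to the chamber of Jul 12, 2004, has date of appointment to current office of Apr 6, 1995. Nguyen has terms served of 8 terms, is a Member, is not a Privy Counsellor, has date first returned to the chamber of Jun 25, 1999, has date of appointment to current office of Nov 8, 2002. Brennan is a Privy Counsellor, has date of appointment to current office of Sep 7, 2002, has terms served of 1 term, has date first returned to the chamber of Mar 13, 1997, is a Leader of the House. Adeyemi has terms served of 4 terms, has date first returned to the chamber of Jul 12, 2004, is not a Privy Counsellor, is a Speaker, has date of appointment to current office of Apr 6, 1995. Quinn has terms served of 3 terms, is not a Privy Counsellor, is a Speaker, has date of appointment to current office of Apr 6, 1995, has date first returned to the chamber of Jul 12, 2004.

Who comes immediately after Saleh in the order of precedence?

By parliamentary office: Kowalski, Quinn, Adeyemi and Greco (Speaker); then Brennan and Saleh (Leader of the House); then Mbeki and Nguyen (Member).
Among Kowalski, Quinn, Adeyemi and Greco, a Privy Counsellor before not a Privy Counsellor: Kowalski (a Privy Counsellor) before Quinn, Adeyemi and Greco (not a Privy Counsellor).
Quinn, Adeyemi and Greco all have date of appointment to current office Apr 6, 1995, so the next rule applies.
Quinn, Adeyemi and Greco all have date first returned to the chamber Jul 12, 2004, so the next rule applies.
Among Quinn, Adeyemi and Greco, by terms served (lower first): Quinn (3 terms) before Adeyemi (4 terms) before Greco (5 terms).
Brennan and Saleh are each a Privy Counsellor, so the next rule applies.
Brennan and Saleh both have date of appointment to current office Sep 7, 2002, so the next rule applies.
Brennan and Saleh both have date first returned to the chamber Mar 13, 1997, so the next rule applies.
Among Brennan and Saleh, by terms served (lower first): Brennan (1 term) before Saleh (6 terms).
Mbeki and Nguyen are each not a Privy Counsellor, so the next rule applies.
Mbeki and Nguyen both have date of appointment to current office Nov 8, 2002, so the next rule applies.
Mbeki and Nguyen both have date first returned to the chamber Jun 25, 1999, so the next rule applies.
Among Mbeki and Nguyen, by terms served (lower first): Mbeki (1 term) before Nguyen (8 terms).
Order: Kowalski, Quinn, Adeyemi, Greco, Brennan, Saleh, Mbeki, Nguyen.

Mbeki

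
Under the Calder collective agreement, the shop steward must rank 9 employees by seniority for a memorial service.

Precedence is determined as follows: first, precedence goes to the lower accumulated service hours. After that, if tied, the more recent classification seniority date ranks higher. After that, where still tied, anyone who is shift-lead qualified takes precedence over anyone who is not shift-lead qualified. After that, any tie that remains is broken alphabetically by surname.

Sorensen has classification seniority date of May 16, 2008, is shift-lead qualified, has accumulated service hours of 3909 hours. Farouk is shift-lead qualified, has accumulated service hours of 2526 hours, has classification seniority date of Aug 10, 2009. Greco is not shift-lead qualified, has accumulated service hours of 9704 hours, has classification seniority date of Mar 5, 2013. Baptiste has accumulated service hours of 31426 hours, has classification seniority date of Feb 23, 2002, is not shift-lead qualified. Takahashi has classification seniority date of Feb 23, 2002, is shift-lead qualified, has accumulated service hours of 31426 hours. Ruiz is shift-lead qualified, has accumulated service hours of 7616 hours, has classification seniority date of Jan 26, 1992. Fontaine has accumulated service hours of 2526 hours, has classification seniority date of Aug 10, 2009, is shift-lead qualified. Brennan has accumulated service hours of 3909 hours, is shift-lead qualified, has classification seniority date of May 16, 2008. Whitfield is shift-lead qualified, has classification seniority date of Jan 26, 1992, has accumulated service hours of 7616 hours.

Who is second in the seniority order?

By accumulated service hours (lower first): Farouk and Fontaine (both 2526 hours); then Brennan and Sorensen (both 3909 hours); then Ruiz and Whitfield (both 7616 hours); then Greco (9704 hours); then Takahashi and Baptiste (both 31426 hours).
Farouk and Fontaine both have classification seniority date Aug 10, 2009, so the next rule applies.
Farouk and Fontaine are each shift-lead qualified, so the next rule applies.
Among Farouk and Fontaine, alphabetically by surname: Farouk before Fontaine.
Brennan and Sorensen both have classification seniority date May 16, 2008, so the next rule applies.
Brennan and Sorensen are each shift-lead qualified, so the next rule applies.
Among Brennan and Sorensen, alphabetically by surname: Brennan before Sorensen.
Ruiz and Whitfield both have classification seniority date Jan 26, 1992, so the next rule applies.
Ruiz and Whitfield are each shift-lead qualified, so the next rule applies.
Among Ruiz and Whitfield, alphabetically by surname: Ruiz before Whitfield.
Takahashi and Baptiste both have classification seniority date Feb 23, 2002, so the next rule applies.
Among Takahashi and Baptiste, shift-lead qualified before not shift-lead qualified: Takahashi (shift-lead qualified) before Baptiste (not shift-lead qualified).
Order: Farouk, Fontaine, Brennan, Sorensen, Ruiz, Whitfield, Greco, Takahashi, Baptiste.

Fontaine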